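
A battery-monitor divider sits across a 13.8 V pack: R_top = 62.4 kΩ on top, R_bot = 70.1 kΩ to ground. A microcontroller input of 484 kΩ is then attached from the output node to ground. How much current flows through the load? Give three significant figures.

R_bot‖R_L = 61.23 kΩ; V_out = 13.8 × 61.23/123.6 = 6.835 V.
I_L = V_out / R_L = 6.835 / 484 kΩ = 0.0141 mA.

I_L ≈ 0.0141 mA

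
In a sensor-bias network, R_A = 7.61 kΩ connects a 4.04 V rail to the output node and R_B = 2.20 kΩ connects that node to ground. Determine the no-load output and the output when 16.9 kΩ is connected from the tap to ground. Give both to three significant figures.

Open-circuit: V = 4.04 × 2.20/(7.61 + 2.20) = 0.906 V.
With the load, R_B becomes R_B‖R_L = 1.947 kΩ, so V = 4.04 × 1.947/9.557 = 0.823 V.

Unloaded: 0.906 V; loaded: 0.823 V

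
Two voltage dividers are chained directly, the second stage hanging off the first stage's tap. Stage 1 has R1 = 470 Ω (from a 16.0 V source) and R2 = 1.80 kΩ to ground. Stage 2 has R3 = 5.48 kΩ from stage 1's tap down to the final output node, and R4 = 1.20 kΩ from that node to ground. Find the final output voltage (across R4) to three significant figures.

Stage 2 presents R3+R4 = 6680 Ω as a load on stage 1's tap.
Stage 1's lower leg becomes R2‖(R3+R4) = 1418 Ω, so V_mid = 16.0 × 1418/1888 = 12.02 V.
Stage 2 is itself unloaded: V_out = V_mid × R4/(R3+R4) = 12.02 × 1200/6680 = 2.16 V.

V_out ≈ 2.16 V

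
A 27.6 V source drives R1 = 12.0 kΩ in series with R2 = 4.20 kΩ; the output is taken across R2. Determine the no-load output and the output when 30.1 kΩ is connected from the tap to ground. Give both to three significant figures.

Open-circuit: V = 27.6 × 4.20/(12.0 + 4.20) = 7.16 V.
With the load, R2 becomes R2‖R_L = 3.686 kΩ, so V = 27.6 × 3.686/15.69 = 6.49 V.

Unloaded: 7.16 V; loaded: 6.49 V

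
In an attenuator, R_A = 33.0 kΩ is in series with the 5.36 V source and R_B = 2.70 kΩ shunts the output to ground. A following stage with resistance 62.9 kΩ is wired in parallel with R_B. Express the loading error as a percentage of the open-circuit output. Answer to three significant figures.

3.82 %

The divider's output (Thévenin) resistance is R_A‖R_B = 2.496 kΩ.
Fractional drop under load = R_th/(R_th + R_L) = 2.496 / (2.496 + 62.9) = 0.03816.
So the output falls by 3.82 %.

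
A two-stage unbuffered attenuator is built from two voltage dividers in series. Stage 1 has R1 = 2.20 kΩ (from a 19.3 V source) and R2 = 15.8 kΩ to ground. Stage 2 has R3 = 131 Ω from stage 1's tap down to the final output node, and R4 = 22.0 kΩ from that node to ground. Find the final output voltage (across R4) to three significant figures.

V_out ≈ 15.5 V

Stage 2 presents R3+R4 = 22130 Ω as a load on stage 1's tap.
Stage 1's lower leg becomes R2‖(R3+R4) = 9219 Ω, so V_mid = 19.3 × 9219/11420 = 15.58 V.
Stage 2 is itself unloaded: V_out = V_mid × R4/(R3+R4) = 15.58 × 22000/22130 = 15.5 V.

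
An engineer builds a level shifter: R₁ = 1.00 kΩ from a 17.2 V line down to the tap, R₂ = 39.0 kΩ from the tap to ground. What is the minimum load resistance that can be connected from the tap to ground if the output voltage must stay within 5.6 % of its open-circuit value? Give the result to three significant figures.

R_L(min) ≈ 16.4 kΩ

Output resistance R_th = R₁‖R₂ = (1000 × 39000)/40000 = 975.0 Ω.
The fractional drop is R_th/(R_th + R_L); requiring this ≤ 0.0560 gives R_L ≥ R_th(1/0.0560 − 1) = 975.0 × 16.86 = 16.4 kΩ.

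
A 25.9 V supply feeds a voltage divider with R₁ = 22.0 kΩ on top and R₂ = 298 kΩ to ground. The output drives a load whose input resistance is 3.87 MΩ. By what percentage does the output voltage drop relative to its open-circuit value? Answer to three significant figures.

The divider's output (Thévenin) resistance is R₁‖R₂ = 20.49 kΩ.
Fractional drop under load = R_th/(R_th + R_L) = 20.49 / (20.49 + 3870) = 0.005266.
So the output falls by 0.527 %.

0.527 %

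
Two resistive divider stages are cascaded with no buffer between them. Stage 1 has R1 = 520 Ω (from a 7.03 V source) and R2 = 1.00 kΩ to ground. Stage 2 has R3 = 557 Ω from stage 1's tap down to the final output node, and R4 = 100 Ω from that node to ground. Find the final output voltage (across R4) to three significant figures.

Stage 2 presents R3+R4 = 657.0 Ω as a load on stage 1's tap.
Stage 1's lower leg becomes R2‖(R3+R4) = 396.5 Ω, so V_mid = 7.03 × 396.5/916.5 = 3.041 V.
Stage 2 is itself unloaded: V_out = V_mid × R4/(R3+R4) = 3.041 × 100/657.0 = 0.463 V.

V_out ≈ 0.463 V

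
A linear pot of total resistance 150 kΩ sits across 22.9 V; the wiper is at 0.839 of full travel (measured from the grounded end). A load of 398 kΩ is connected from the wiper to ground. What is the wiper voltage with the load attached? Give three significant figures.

The wiper splits the pot into (1−α)R = 24.15 kΩ above and αR = 125.8 kΩ below.
Lower section ‖ load = 95.62 kΩ.
V_wiper = 22.9 × 95.62/(24.15 + 95.62) = 18.3 V.

V ≈ 18.3 V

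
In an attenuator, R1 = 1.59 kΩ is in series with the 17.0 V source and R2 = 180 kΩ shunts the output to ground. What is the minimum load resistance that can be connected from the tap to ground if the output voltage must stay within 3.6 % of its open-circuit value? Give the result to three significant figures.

R_L(min) ≈ 42.2 kΩ

Output resistance R_th = R1‖R2 = (1.59 × 180)/181.6 = 1.576 kΩ.
The fractional drop is R_th/(R_th + R_L); requiring this ≤ 0.0360 gives R_L ≥ R_th(1/0.0360 − 1) = 1.576 × 26.78 = 42.2 kΩ.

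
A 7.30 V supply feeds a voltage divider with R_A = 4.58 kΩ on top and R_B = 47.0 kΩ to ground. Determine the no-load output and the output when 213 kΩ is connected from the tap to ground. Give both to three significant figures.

Unloaded: 6.65 V; loaded: 6.52 V

Open-circuit: V = 7.30 × 47.0/(4.58 + 47.0) = 6.65 V.
With the load, R_B becomes R_B‖R_L = 38.50 kΩ, so V = 7.30 × 38.50/43.08 = 6.52 V.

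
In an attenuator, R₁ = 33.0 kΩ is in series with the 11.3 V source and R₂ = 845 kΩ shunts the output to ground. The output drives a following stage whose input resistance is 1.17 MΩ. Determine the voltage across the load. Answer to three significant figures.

The load sits in parallel with R₂: R₂‖R_L = (845 × 1170) / (845 + 1170) = 490.6 kΩ.
V_out = 11.3 × 490.6 / (33.0 + 490.6) = 11.3 × 490.6/523.6 = 10.6 V.
(Unloaded it would have been 10.9 V.)

V_out ≈ 10.6 V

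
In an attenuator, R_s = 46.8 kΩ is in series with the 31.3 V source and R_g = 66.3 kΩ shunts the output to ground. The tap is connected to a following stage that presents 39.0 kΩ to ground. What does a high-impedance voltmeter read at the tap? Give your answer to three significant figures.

The load sits in parallel with R_g: R_g‖R_L = (66.3 × 39.0) / (66.3 + 39.0) = 24.56 kΩ.
V_out = 31.3 × 24.56 / (46.8 + 24.56) = 31.3 × 24.56/71.36 = 10.8 V.

V_out ≈ 10.8 V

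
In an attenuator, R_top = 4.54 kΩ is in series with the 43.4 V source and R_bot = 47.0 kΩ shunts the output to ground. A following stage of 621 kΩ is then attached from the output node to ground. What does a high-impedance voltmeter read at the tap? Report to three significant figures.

V_out ≈ 39.3 V

The load sits in parallel with R_bot: R_bot‖R_L = (47.0 × 621) / (47.0 + 621) = 43.69 kΩ.
V_out = 43.4 × 43.69 / (4.54 + 43.69) = 43.4 × 43.69/48.23 = 39.3 V.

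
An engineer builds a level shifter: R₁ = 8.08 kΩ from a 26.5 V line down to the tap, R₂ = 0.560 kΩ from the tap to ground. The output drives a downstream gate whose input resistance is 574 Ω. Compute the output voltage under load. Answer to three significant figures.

V_out ≈ 0.898 V

The load sits in parallel with R₂: R₂‖R_L = (560 × 574) / (560 + 574) = 283.5 Ω.
V_out = 26.5 × 283.5 / (8080 + 283.5) = 26.5 × 283.5/8363 = 0.898 V.
(Unloaded it would have been 1.72 V.)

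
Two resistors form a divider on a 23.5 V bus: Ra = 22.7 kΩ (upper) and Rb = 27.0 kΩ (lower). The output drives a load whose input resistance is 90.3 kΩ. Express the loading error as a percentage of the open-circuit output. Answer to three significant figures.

12.0 %

The divider's output (Thévenin) resistance is Ra‖Rb = 12.33 kΩ.
Fractional drop under load = R_th/(R_th + R_L) = 12.33 / (12.33 + 90.3) = 0.1202.
So the output falls by 12.0 %.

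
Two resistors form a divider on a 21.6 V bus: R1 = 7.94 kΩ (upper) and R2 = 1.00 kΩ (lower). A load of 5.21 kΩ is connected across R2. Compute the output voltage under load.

V_out ≈ 2.06 V

The load sits in parallel with R2: R2‖R_L = (1.00 × 5.21) / (1.00 + 5.21) = 0.8390 kΩ.
V_out = 21.6 × 0.8390 / (7.94 + 0.8390) = 21.6 × 0.8390/8.779 = 2.06 V.
(Unloaded it would have been 2.42 V.)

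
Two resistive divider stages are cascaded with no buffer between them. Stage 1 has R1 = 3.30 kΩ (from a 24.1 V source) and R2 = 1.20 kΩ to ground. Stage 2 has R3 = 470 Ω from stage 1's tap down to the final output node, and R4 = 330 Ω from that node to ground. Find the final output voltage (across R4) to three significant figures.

Stage 2 presents R3+R4 = 800.0 Ω as a load on stage 1's tap.
Stage 1's lower leg becomes R2‖(R3+R4) = 480.0 Ω, so V_mid = 24.1 × 480.0/3780 = 3.060 V.
Stage 2 is itself unloaded: V_out = V_mid × R4/(R3+R4) = 3.060 × 330/800.0 = 1.26 V.

V_out ≈ 1.26 V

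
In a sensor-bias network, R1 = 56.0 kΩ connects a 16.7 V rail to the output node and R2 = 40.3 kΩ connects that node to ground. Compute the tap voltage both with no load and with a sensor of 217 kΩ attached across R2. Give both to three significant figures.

Open-circuit: V = 16.7 × 40.3/(56.0 + 40.3) = 6.99 V.
With the load, R2 becomes R2‖R_L = 33.99 kΩ, so V = 16.7 × 33.99/89.99 = 6.31 V.

Unloaded: 6.99 V; loaded: 6.31 V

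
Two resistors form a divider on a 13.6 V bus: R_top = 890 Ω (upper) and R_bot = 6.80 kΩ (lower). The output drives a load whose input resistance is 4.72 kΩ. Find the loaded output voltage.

V_out ≈ 10.3 V

The load sits in parallel with R_bot: R_bot‖R_L = (6800 × 4720) / (6800 + 4720) = 2786 Ω.
V_out = 13.6 × 2786 / (890 + 2786) = 13.6 × 2786/3676 = 10.3 V.
(Unloaded it would have been 12.0 V.)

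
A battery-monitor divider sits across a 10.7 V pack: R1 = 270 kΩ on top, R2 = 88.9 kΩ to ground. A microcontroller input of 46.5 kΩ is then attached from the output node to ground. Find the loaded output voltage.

The load sits in parallel with R2: R2‖R_L = (88.9 × 46.5) / (88.9 + 46.5) = 30.53 kΩ.
V_out = 10.7 × 30.53 / (270 + 30.53) = 10.7 × 30.53/300.5 = 1.09 V.

V_out ≈ 1.09 V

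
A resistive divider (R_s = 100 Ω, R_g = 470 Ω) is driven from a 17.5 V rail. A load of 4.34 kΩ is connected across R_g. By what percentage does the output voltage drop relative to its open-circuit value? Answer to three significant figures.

1.86 %

The divider's output (Thévenin) resistance is R_s‖R_g = 82.46 Ω.
Fractional drop under load = R_th/(R_th + R_L) = 82.46 / (82.46 + 4340) = 0.01864.
So the output falls by 1.86 %.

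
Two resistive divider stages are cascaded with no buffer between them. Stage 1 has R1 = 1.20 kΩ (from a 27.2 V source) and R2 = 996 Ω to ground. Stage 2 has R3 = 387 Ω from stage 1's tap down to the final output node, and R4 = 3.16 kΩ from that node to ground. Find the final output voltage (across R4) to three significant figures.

V_out ≈ 9.53 V

Stage 2 presents R3+R4 = 3547 Ω as a load on stage 1's tap.
Stage 1's lower leg becomes R2‖(R3+R4) = 777.6 Ω, so V_mid = 27.2 × 777.6/1978 = 10.70 V.
Stage 2 is itself unloaded: V_out = V_mid × R4/(R3+R4) = 10.70 × 3160/3547 = 9.53 V.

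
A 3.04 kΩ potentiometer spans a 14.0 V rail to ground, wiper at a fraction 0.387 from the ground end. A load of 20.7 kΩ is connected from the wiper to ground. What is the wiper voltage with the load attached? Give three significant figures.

The wiper splits the pot into (1−α)R = 1.864 kΩ above and αR = 1.176 kΩ below.
Lower section ‖ load = 1.113 kΩ.
V_wiper = 14.0 × 1.113/(1.864 + 1.113) = 5.24 V.

V ≈ 5.24 V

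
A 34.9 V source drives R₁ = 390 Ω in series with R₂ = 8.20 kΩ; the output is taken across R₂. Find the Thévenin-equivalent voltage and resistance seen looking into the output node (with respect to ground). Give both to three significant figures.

V_th is the open-circuit tap voltage: 34.9 × 8200/(390 + 8200) = 33.3 V.
With the supply zeroed, R₁ and R₂ appear in parallel from the tap: R_th = R₁‖R₂ = (390 × 8200)/8590 = 372 Ω.

V_th = 33.3 V, R_th = 372 Ω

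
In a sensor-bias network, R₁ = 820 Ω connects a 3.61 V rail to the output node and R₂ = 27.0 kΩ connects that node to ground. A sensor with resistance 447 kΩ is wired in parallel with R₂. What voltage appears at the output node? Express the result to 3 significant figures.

The load sits in parallel with R₂: R₂‖R_L = (27000 × 447000) / (27000 + 447000) = 25460 Ω.
V_out = 3.61 × 25460 / (820 + 25460) = 3.61 × 25460/26280 = 3.50 V.

V_out ≈ 3.50 V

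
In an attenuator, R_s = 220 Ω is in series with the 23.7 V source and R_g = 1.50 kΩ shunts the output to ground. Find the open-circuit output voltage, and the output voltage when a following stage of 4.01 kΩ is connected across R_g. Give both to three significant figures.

Unloaded: 20.7 V; loaded: 19.7 V

Open-circuit: V = 23.7 × 1500/(220 + 1500) = 20.7 V.
With the load, R_g becomes R_g‖R_L = 1092 Ω, so V = 23.7 × 1092/1312 = 19.7 V.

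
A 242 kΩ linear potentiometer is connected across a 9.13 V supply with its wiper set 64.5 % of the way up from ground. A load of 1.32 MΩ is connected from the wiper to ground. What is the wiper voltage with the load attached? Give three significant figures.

V ≈ 5.65 V

The wiper splits the pot into (1−α)R = 85.91 kΩ above and αR = 156.1 kΩ below.
Lower section ‖ load = 139.6 kΩ.
V_wiper = 9.13 × 139.6/(85.91 + 139.6) = 5.65 V.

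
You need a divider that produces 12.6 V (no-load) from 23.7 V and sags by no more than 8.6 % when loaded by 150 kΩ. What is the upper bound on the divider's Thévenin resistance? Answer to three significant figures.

R_th ≤ 14.1 kΩ

Loading drop = R_th/(R_th + R_L) ≤ 0.0860, so R_th ≤ R_L · ε/(1−ε) = 150 kΩ × 0.0860/0.9140 = 14.1 kΩ.
(Any R1, R2 with R2/(R1+R2) = 0.532 and R1‖R2 ≤ 14.1 kΩ will meet the spec.)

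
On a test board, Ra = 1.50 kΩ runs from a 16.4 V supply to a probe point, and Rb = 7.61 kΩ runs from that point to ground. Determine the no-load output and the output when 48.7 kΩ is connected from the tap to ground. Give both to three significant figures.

Unloaded: 13.7 V; loaded: 13.4 V

Open-circuit: V = 16.4 × 7.61/(1.50 + 7.61) = 13.7 V.
With the load, Rb becomes Rb‖R_L = 6.582 kΩ, so V = 16.4 × 6.582/8.082 = 13.4 V.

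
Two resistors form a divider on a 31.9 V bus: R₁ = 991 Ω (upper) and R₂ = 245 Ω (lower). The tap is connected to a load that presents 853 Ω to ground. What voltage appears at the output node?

V_out ≈ 5.14 V

The load sits in parallel with R₂: R₂‖R_L = (245 × 853) / (245 + 853) = 190.3 Ω.
V_out = 31.9 × 190.3 / (991 + 190.3) = 31.9 × 190.3/1181 = 5.14 V.
(Unloaded it would have been 6.32 V.)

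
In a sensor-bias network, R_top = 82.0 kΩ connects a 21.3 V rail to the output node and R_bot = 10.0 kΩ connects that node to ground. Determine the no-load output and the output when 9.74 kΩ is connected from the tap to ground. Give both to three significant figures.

Open-circuit: V = 21.3 × 10.0/(82.0 + 10.0) = 2.32 V.
With the load, R_bot becomes R_bot‖R_L = 4.934 kΩ, so V = 21.3 × 4.934/86.93 = 1.21 V.

Unloaded: 2.32 V; loaded: 1.21 V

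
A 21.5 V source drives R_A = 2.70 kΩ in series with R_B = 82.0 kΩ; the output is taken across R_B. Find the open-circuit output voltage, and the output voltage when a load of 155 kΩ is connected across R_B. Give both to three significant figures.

Open-circuit: V = 21.5 × 82.0/(2.70 + 82.0) = 20.8 V.
With the load, R_B becomes R_B‖R_L = 53.63 kΩ, so V = 21.5 × 53.63/56.33 = 20.5 V.

Unloaded: 20.8 V; loaded: 20.5 V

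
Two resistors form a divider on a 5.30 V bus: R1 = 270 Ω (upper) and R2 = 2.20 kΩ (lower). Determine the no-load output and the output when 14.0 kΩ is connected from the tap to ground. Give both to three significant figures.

Open-circuit: V = 5.30 × 2200/(270 + 2200) = 4.72 V.
With the load, R2 becomes R2‖R_L = 1901 Ω, so V = 5.30 × 1901/2171 = 4.64 V.

Unloaded: 4.72 V; loaded: 4.64 V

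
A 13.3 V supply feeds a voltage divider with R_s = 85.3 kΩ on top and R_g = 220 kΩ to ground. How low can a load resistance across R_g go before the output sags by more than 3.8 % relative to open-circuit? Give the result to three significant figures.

R_L(min) ≈ 1.56 MΩ

Output resistance R_th = R_s‖R_g = (85.3 × 220)/305.3 = 61.47 kΩ.
The fractional drop is R_th/(R_th + R_L); requiring this ≤ 0.0380 gives R_L ≥ R_th(1/0.0380 − 1) = 61.47 × 25.32 = 1.56 MΩ.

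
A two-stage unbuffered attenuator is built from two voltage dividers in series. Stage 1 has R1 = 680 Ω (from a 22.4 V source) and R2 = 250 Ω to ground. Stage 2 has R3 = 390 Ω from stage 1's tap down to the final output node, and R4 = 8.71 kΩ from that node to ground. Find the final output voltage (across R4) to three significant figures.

Stage 2 presents R3+R4 = 9100 Ω as a load on stage 1's tap.
Stage 1's lower leg becomes R2‖(R3+R4) = 243.3 Ω, so V_mid = 22.4 × 243.3/923.3 = 5.903 V.
Stage 2 is itself unloaded: V_out = V_mid × R4/(R3+R4) = 5.903 × 8710/9100 = 5.65 V.

V_out ≈ 5.65 V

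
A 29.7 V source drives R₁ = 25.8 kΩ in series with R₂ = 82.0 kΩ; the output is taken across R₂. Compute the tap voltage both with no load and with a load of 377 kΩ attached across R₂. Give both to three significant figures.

Open-circuit: V = 29.7 × 82.0/(25.8 + 82.0) = 22.6 V.
With the load, R₂ becomes R₂‖R_L = 67.35 kΩ, so V = 29.7 × 67.35/93.15 = 21.5 V.

Unloaded: 22.6 V; loaded: 21.5 V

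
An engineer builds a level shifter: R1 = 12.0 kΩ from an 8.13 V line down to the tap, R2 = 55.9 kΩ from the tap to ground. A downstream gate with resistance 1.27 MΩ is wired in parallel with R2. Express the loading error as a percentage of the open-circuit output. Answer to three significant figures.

The divider's output (Thévenin) resistance is R1‖R2 = 9.879 kΩ.
Fractional drop under load = R_th/(R_th + R_L) = 9.879 / (9.879 + 1270) = 0.007719.
So the output falls by 0.772 %.

0.772 %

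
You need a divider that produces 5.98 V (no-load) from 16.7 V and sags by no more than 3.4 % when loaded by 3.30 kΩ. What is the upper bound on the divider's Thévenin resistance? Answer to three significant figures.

Loading drop = R_th/(R_th + R_L) ≤ 0.0340, so R_th ≤ R_L · ε/(1−ε) = 3.30 kΩ × 0.0340/0.9660 = 116 Ω.

R_th ≤ 116 Ω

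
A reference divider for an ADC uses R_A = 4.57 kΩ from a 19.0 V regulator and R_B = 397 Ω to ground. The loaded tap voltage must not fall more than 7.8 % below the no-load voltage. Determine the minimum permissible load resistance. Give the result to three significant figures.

Output resistance R_th = R_A‖R_B = (4570 × 397)/4967 = 365.3 Ω.
The fractional drop is R_th/(R_th + R_L); requiring this ≤ 0.0780 gives R_L ≥ R_th(1/0.0780 − 1) = 365.3 × 11.82 = 4.32 kΩ.

R_L(min) ≈ 4.32 kΩ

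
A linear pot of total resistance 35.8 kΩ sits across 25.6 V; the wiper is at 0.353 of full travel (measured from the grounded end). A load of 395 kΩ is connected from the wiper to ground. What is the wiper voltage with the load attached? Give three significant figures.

The wiper splits the pot into (1−α)R = 23.16 kΩ above and αR = 12.64 kΩ below.
Lower section ‖ load = 12.25 kΩ.
V_wiper = 25.6 × 12.25/(23.16 + 12.25) = 8.85 V.

V ≈ 8.85 V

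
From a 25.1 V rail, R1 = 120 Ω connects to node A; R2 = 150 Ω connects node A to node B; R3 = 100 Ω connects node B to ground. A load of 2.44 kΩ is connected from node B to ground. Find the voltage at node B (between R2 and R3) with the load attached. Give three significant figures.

At node B, R3 is in parallel with the load: R3‖R_L = 96.06 Ω.
Below node A the resistance is R2 + (R3‖R_L) = 246.1 Ω, so V_A = 25.1 × 246.1/366.1 = 16.87 V.
Then V_B = V_A × (R3‖R_L)/(R2 + R3‖R_L) = 16.87 × 96.06/246.1 = 6.59 V.

V ≈ 6.59 V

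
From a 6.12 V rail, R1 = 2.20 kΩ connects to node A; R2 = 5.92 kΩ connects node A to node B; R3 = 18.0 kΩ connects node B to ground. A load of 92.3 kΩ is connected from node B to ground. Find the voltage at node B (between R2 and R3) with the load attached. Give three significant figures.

V ≈ 3.98 V

At node B, R3 is in parallel with the load: R3‖R_L = 15.06 kΩ.
Below node A the resistance is R2 + (R3‖R_L) = 20.98 kΩ, so V_A = 6.12 × 20.98/23.18 = 5.539 V.
Then V_B = V_A × (R3‖R_L)/(R2 + R3‖R_L) = 5.539 × 15.06/20.98 = 3.98 V.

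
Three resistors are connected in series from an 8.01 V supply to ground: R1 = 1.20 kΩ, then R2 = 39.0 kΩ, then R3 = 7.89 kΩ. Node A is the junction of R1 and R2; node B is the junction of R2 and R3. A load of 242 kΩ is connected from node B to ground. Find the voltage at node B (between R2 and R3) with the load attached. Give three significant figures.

At node B, R3 is in parallel with the load: R3‖R_L = 7.641 kΩ.
Below node A the resistance is R2 + (R3‖R_L) = 46.64 kΩ, so V_A = 8.01 × 46.64/47.84 = 7.809 V.
Then V_B = V_A × (R3‖R_L)/(R2 + R3‖R_L) = 7.809 × 7.641/46.64 = 1.28 V.

V ≈ 1.28 V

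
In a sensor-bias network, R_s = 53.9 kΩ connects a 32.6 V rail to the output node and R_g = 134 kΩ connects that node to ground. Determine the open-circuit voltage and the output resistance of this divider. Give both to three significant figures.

V_th is the open-circuit tap voltage: 32.6 × 134/(53.9 + 134) = 23.2 V.
With the supply zeroed, R_s and R_g appear in parallel from the tap: R_th = R_s‖R_g = (53.9 × 134)/187.9 = 38.4 kΩ.

V_th = 23.2 V, R_th = 38.4 kΩ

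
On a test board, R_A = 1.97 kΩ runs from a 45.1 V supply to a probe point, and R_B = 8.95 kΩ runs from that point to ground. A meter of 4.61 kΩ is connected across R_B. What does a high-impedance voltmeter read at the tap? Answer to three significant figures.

The load sits in parallel with R_B: R_B‖R_L = (8.95 × 4.61) / (8.95 + 4.61) = 3.043 kΩ.
V_out = 45.1 × 3.043 / (1.97 + 3.043) = 45.1 × 3.043/5.013 = 27.4 V.

V_out ≈ 27.4 V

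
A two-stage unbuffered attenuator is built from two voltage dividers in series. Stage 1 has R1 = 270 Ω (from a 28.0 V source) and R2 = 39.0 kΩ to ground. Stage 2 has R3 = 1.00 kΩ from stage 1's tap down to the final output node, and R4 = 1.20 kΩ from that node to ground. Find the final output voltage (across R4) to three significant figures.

V_out ≈ 13.5 V

Stage 2 presents R3+R4 = 2200 Ω as a load on stage 1's tap.
Stage 1's lower leg becomes R2‖(R3+R4) = 2083 Ω, so V_mid = 28.0 × 2083/2353 = 24.79 V.
Stage 2 is itself unloaded: V_out = V_mid × R4/(R3+R4) = 24.79 × 1200/2200 = 13.5 V.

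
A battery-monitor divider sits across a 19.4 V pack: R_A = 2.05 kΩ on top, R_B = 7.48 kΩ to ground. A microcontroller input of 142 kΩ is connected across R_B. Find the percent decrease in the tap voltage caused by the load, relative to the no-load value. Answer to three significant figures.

1.12 %

The divider's output (Thévenin) resistance is R_A‖R_B = 1.609 kΩ.
Fractional drop under load = R_th/(R_th + R_L) = 1.609 / (1.609 + 142) = 0.01120.
So the output falls by 1.12 %.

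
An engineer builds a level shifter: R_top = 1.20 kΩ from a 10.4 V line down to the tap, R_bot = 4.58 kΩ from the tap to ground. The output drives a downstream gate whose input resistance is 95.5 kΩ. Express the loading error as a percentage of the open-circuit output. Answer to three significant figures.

The divider's output (Thévenin) resistance is R_top‖R_bot = 0.9509 kΩ.
Fractional drop under load = R_th/(R_th + R_L) = 0.9509 / (0.9509 + 95.5) = 0.009859.
So the output falls by 0.986 %.

0.986 %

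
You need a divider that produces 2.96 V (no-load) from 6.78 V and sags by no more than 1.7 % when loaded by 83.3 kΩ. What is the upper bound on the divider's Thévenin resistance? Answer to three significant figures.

R_th ≤ 1.44 kΩ

Loading drop = R_th/(R_th + R_L) ≤ 0.0170, so R_th ≤ R_L · ε/(1−ε) = 83.3 kΩ × 0.0170/0.9830 = 1.44 kΩ.
(Any R1, R2 with R2/(R1+R2) = 0.437 and R1‖R2 ≤ 1.44 kΩ will meet the spec.)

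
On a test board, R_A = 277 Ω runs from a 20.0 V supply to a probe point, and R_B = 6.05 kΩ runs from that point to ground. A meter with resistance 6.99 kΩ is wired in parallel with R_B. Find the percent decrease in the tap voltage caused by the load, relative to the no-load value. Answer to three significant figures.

The divider's output (Thévenin) resistance is R_A‖R_B = 264.9 Ω.
Fractional drop under load = R_th/(R_th + R_L) = 264.9 / (264.9 + 6990) = 0.03651.
So the output falls by 3.65 %.

3.65 %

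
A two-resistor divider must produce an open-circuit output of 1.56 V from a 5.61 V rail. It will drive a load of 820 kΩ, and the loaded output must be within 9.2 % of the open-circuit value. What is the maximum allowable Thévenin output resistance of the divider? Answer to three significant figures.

Loading drop = R_th/(R_th + R_L) ≤ 0.0920, so R_th ≤ R_L · ε/(1−ε) = 820 kΩ × 0.0920/0.9080 = 83.1 kΩ.
(Any R1, R2 with R2/(R1+R2) = 0.278 and R1‖R2 ≤ 83.1 kΩ will meet the spec.)

R_th ≤ 83.1 kΩ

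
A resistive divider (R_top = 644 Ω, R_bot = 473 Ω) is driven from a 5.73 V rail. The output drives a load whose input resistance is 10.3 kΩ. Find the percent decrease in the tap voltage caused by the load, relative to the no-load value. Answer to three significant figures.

2.58 %

The divider's output (Thévenin) resistance is R_top‖R_bot = 272.7 Ω.
Fractional drop under load = R_th/(R_th + R_L) = 272.7 / (272.7 + 10300) = 0.02579.
So the output falls by 2.58 %.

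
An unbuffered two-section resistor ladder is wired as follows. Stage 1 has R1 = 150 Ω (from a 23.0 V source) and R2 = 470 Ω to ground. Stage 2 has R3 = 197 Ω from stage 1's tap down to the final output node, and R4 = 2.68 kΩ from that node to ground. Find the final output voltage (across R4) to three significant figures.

Stage 2 presents R3+R4 = 2877 Ω as a load on stage 1's tap.
Stage 1's lower leg becomes R2‖(R3+R4) = 404.0 Ω, so V_mid = 23.0 × 404.0/554.0 = 16.77 V.
Stage 2 is itself unloaded: V_out = V_mid × R4/(R3+R4) = 16.77 × 2680/2877 = 15.6 V.

V_out ≈ 15.6 V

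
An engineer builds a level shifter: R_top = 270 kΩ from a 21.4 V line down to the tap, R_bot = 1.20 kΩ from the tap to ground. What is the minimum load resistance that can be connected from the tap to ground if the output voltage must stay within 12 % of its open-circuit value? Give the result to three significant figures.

Output resistance R_th = R_top‖R_bot = (270 × 1.20)/271.2 = 1.195 kΩ.
The fractional drop is R_th/(R_th + R_L); requiring this ≤ 0.120 gives R_L ≥ R_th(1/0.120 − 1) = 1.195 × 7.333 = 8.76 kΩ.

R_L(min) ≈ 8.76 kΩ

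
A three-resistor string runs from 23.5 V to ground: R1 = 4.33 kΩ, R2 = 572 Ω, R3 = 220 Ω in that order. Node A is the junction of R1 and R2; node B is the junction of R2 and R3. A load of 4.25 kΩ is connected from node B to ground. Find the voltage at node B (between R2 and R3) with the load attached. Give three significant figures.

V ≈ 0.962 V

At node B, R3 is in parallel with the load: R3‖R_L = 209.2 Ω.
Below node A the resistance is R2 + (R3‖R_L) = 781.2 Ω, so V_A = 23.5 × 781.2/5111 = 3.592 V.
Then V_B = V_A × (R3‖R_L)/(R2 + R3‖R_L) = 3.592 × 209.2/781.2 = 0.962 V.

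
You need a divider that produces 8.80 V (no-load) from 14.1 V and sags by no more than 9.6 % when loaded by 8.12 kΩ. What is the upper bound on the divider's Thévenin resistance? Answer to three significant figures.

Loading drop = R_th/(R_th + R_L) ≤ 0.0960, so R_th ≤ R_L · ε/(1−ε) = 8.12 kΩ × 0.0960/0.9040 = 862 Ω.

R_th ≤ 862 Ω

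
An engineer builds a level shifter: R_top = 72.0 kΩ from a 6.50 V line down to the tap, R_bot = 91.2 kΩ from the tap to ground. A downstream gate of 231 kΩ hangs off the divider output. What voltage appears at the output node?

V_out ≈ 3.09 V

The load sits in parallel with R_bot: R_bot‖R_L = (91.2 × 231) / (91.2 + 231) = 65.39 kΩ.
V_out = 6.50 × 65.39 / (72.0 + 65.39) = 6.50 × 65.39/137.4 = 3.09 V.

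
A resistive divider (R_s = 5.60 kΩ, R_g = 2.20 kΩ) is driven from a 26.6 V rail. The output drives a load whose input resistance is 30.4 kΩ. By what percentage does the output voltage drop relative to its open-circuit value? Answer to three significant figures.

The divider's output (Thévenin) resistance is R_s‖R_g = 1.579 kΩ.
Fractional drop under load = R_th/(R_th + R_L) = 1.579 / (1.579 + 30.4) = 0.04939.
So the output falls by 4.94 %.

4.94 %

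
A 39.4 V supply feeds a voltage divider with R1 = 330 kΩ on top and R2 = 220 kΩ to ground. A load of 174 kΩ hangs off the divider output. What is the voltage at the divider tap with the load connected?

V_out ≈ 8.96 V

The load sits in parallel with R2: R2‖R_L = (220 × 174) / (220 + 174) = 97.16 kΩ.
V_out = 39.4 × 97.16 / (330 + 97.16) = 39.4 × 97.16/427.2 = 8.96 V.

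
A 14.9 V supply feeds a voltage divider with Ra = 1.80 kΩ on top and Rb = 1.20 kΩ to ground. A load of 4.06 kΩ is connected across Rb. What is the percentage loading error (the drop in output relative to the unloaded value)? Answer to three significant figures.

15.1 %

Unloaded V = 14.9 × 1.20/3.000 = 5.960 V.
Loaded: Rb‖R_L = 0.9262 kΩ, giving V = 14.9 × 0.9262/2.726 = 5.062 V.
Drop = (5.960 − 5.062) / 5.960 = 15.1 %.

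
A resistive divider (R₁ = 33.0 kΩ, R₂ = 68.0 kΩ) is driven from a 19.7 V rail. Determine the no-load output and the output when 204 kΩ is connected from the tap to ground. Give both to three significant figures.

Unloaded: 13.3 V; loaded: 12.0 V

Open-circuit: V = 19.7 × 68.0/(33.0 + 68.0) = 13.3 V.
With the load, R₂ becomes R₂‖R_L = 51.00 kΩ, so V = 19.7 × 51.00/84.00 = 12.0 V.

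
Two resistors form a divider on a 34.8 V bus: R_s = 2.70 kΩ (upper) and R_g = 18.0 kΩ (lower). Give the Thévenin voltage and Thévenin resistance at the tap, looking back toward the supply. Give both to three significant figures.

V_th is the open-circuit tap voltage: 34.8 × 18.0/(2.70 + 18.0) = 30.3 V.
With the supply zeroed, R_s and R_g appear in parallel from the tap: R_th = R_s‖R_g = (2.70 × 18.0)/20.70 = 2.35 kΩ.

V_th = 30.3 V, R_th = 2.35 kΩ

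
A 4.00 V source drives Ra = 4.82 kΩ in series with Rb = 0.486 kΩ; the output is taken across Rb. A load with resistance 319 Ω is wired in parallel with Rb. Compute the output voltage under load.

The load sits in parallel with Rb: Rb‖R_L = (486 × 319) / (486 + 319) = 192.6 Ω.
V_out = 4.00 × 192.6 / (4820 + 192.6) = 4.00 × 192.6/5013 = 0.154 V.
(Unloaded it would have been 0.366 V.)

V_out ≈ 0.154 V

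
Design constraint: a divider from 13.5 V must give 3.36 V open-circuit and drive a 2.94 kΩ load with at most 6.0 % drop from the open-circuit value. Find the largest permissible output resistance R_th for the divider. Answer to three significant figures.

Loading drop = R_th/(R_th + R_L) ≤ 0.0600, so R_th ≤ R_L · ε/(1−ε) = 2.94 kΩ × 0.0600/0.9400 = 188 Ω.

R_th ≤ 188 Ω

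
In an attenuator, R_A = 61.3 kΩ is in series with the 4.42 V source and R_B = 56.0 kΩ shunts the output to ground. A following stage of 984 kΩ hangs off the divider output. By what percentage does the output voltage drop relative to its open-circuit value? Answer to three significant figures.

The divider's output (Thévenin) resistance is R_A‖R_B = 29.27 kΩ.
Fractional drop under load = R_th/(R_th + R_L) = 29.27 / (29.27 + 984) = 0.02888.
So the output falls by 2.89 %.

2.89 %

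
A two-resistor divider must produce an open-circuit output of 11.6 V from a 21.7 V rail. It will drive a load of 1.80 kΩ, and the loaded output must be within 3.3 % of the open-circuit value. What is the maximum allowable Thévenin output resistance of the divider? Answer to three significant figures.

R_th ≤ 61.4 Ω

Loading drop = R_th/(R_th + R_L) ≤ 0.0330, so R_th ≤ R_L · ε/(1−ε) = 1.80 kΩ × 0.0330/0.9670 = 61.4 Ω.
(Any R1, R2 with R2/(R1+R2) = 0.535 and R1‖R2 ≤ 61.4 Ω will meet the spec.)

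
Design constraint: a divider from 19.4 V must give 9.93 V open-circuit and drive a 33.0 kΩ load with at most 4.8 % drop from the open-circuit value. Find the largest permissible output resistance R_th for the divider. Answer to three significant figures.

Loading drop = R_th/(R_th + R_L) ≤ 0.0480, so R_th ≤ R_L · ε/(1−ε) = 33.0 kΩ × 0.0480/0.9520 = 1.66 kΩ.

R_th ≤ 1.66 kΩ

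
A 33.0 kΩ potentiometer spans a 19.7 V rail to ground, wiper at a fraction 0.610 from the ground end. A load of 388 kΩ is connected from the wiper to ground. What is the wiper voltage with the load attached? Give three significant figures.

V ≈ 11.8 V

The wiper splits the pot into (1−α)R = 12.87 kΩ above and αR = 20.13 kΩ below.
Lower section ‖ load = 19.14 kΩ.
V_wiper = 19.7 × 19.14/(12.87 + 19.14) = 11.8 V.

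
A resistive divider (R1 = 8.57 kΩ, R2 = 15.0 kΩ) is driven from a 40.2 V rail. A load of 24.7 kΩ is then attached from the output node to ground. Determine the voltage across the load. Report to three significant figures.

The load sits in parallel with R2: R2‖R_L = (15.0 × 24.7) / (15.0 + 24.7) = 9.332 kΩ.
V_out = 40.2 × 9.332 / (8.57 + 9.332) = 40.2 × 9.332/17.90 = 21.0 V.

V_out ≈ 21.0 V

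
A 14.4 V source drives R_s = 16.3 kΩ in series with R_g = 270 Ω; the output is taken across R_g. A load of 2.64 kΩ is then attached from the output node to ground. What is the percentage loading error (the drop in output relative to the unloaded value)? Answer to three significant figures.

9.14 %

Unloaded V = 14.4 × 270/16570 = 0.23464 V.
Loaded: R_g‖R_L = 244.9 Ω, giving V = 14.4 × 244.9/16540 = 0.21319 V.
Drop = (0.23464 − 0.21319) / 0.23464 = 9.14 %.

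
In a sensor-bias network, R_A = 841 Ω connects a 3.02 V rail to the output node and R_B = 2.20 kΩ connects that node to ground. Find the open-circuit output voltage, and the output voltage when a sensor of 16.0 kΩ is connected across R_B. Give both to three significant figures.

Unloaded: 2.18 V; loaded: 2.10 V

Open-circuit: V = 3.02 × 2200/(841 + 2200) = 2.18 V.
With the load, R_B becomes R_B‖R_L = 1934 Ω, so V = 3.02 × 1934/2775 = 2.10 V.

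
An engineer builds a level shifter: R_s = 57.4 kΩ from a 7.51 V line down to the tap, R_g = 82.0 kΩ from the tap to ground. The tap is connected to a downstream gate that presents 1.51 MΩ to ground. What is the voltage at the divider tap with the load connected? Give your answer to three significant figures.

The load sits in parallel with R_g: R_g‖R_L = (82.0 × 1510) / (82.0 + 1510) = 77.78 kΩ.
V_out = 7.51 × 77.78 / (57.4 + 77.78) = 7.51 × 77.78/135.2 = 4.32 V.

V_out ≈ 4.32 V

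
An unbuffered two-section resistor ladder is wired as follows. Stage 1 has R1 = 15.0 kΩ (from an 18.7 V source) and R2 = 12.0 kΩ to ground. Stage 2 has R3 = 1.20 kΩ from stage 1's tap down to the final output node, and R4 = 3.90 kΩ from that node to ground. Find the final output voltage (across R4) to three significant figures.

Stage 2 presents R3+R4 = 5.100 kΩ as a load on stage 1's tap.
Stage 1's lower leg becomes R2‖(R3+R4) = 3.579 kΩ, so V_mid = 18.7 × 3.579/18.58 = 3.602 V.
Stage 2 is itself unloaded: V_out = V_mid × R4/(R3+R4) = 3.602 × 3.90/5.100 = 2.75 V.

V_out ≈ 2.75 V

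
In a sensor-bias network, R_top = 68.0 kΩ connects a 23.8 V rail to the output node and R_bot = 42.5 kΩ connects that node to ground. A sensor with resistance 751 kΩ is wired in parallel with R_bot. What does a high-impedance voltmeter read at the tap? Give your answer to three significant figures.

V_out ≈ 8.85 V

The load sits in parallel with R_bot: R_bot‖R_L = (42.5 × 751) / (42.5 + 751) = 40.22 kΩ.
V_out = 23.8 × 40.22 / (68.0 + 40.22) = 23.8 × 40.22/108.2 = 8.85 V.
(Unloaded it would have been 9.15 V.)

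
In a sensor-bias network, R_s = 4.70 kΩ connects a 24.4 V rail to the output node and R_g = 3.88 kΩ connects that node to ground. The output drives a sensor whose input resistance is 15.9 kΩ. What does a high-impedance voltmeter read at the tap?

V_out ≈ 9.73 V

The load sits in parallel with R_g: R_g‖R_L = (3.88 × 15.9) / (3.88 + 15.9) = 3.119 kΩ.
V_out = 24.4 × 3.119 / (4.70 + 3.119) = 24.4 × 3.119/7.819 = 9.73 V.
(Unloaded it would have been 11.0 V.)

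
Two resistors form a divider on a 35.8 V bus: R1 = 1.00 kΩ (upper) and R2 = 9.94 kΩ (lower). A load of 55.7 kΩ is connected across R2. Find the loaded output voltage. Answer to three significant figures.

V_out ≈ 32.0 V

The load sits in parallel with R2: R2‖R_L = (9.94 × 55.7) / (9.94 + 55.7) = 8.435 kΩ.
V_out = 35.8 × 8.435 / (1.00 + 8.435) = 35.8 × 8.435/9.435 = 32.0 V.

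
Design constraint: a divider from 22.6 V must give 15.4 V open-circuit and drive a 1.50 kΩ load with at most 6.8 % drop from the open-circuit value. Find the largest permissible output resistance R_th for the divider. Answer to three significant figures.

Loading drop = R_th/(R_th + R_L) ≤ 0.0680, so R_th ≤ R_L · ε/(1−ε) = 1.50 kΩ × 0.0680/0.9320 = 109 Ω.

R_th ≤ 109 Ω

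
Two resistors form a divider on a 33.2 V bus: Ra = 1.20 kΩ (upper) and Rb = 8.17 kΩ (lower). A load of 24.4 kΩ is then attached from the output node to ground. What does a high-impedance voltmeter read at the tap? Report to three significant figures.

The load sits in parallel with Rb: Rb‖R_L = (8.17 × 24.4) / (8.17 + 24.4) = 6.121 kΩ.
V_out = 33.2 × 6.121 / (1.20 + 6.121) = 33.2 × 6.121/7.321 = 27.8 V.

V_out ≈ 27.8 V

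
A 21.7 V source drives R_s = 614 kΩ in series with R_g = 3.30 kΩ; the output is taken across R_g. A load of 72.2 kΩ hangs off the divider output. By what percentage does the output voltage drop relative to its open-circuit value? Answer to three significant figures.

The divider's output (Thévenin) resistance is R_s‖R_g = 3.282 kΩ.
Fractional drop under load = R_th/(R_th + R_L) = 3.282 / (3.282 + 72.2) = 0.04349.
So the output falls by 4.35 %.

4.35 %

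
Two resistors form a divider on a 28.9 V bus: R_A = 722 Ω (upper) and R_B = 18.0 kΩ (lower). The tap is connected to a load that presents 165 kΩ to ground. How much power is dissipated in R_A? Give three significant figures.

Total resistance from the source is R_A + (R_B‖R_L) = 16950 Ω, so I = 28.9/16950 Ω = 1.705 mA.
P = I²·R_A = (1.705 mA)² × 722 Ω = 2.10 mW.

P ≈ 2.10 mW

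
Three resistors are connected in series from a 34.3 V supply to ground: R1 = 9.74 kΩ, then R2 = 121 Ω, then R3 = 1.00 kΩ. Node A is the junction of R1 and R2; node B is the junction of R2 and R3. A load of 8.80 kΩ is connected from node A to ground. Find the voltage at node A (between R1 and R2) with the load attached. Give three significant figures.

V ≈ 3.18 V

Below node A the series string R2+R3 = 1121 Ω sits in parallel with the 8800 Ω load: 994.3 Ω.
V_A = 34.3 × 994.3/(9740 + 994.3) = 3.18 V.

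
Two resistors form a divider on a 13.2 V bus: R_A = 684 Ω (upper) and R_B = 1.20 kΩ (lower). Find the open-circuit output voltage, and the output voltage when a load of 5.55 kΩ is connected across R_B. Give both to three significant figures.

Open-circuit: V = 13.2 × 1200/(684 + 1200) = 8.41 V.
With the load, R_B becomes R_B‖R_L = 986.7 Ω, so V = 13.2 × 986.7/1671 = 7.80 V.

Unloaded: 8.41 V; loaded: 7.80 V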